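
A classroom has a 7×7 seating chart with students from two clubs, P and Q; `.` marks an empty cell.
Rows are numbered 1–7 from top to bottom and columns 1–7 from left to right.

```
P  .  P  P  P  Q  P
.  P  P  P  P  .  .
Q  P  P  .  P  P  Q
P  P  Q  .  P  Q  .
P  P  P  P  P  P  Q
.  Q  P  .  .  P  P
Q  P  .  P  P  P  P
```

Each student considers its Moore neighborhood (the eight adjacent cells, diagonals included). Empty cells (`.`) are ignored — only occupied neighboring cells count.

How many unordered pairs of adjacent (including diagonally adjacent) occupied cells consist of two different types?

Scan each occupied cell's neighbors to the right and below (and the two forward diagonals) so each pair is counted once.
Row 1: P(1,1)–P(2,2)= P(1,3)–P(1,4)= P(1,3)–P(2,3)= P(1,3)–P(2,4)= P(1,3)–P(2,2)= P(1,4)–P(1,5)= P(1,4)–P(2,4)= P(1,4)–P(2,5)= P(1,4)–P(2,3)= P(1,5)–Q(1,6)≠ P(1,5)–P(2,5)= P(1,5)–P(2,4)= Q(1,6)–P(1,7)≠ Q(1,6)–P(2,5)≠  → 3/14 unlike.
Row 2: P(2,2)–P(2,3)= P(2,2)–P(3,2)= P(2,2)–P(3,3)= P(2,2)–Q(3,1)≠ P(2,3)–P(2,4)= P(2,3)–P(3,3)= P(2,3)–P(3,2)= P(2,4)–P(2,5)= P(2,4)–P(3,5)= P(2,4)–P(3,3)= P(2,5)–P(3,5)= P(2,5)–P(3,6)=  → 1/12 unlike.
Row 3: Q(3,1)–P(3,2)≠ Q(3,1)–P(4,1)≠ Q(3,1)–P(4,2)≠ P(3,2)–P(3,3)= P(3,2)–P(4,2)= P(3,2)–Q(4,3)≠ P(3,2)–P(4,1)= P(3,3)–Q(4,3)≠ P(3,3)–P(4,2)= P(3,5)–P(3,6)= P(3,5)–P(4,5)= P(3,5)–Q(4,6)≠ P(3,6)–Q(3,7)≠ P(3,6)–Q(4,6)≠ P(3,6)–P(4,5)= Q(3,7)–Q(4,6)=  → 8/16 unlike.
Row 4: P(4,1)–P(4,2)= P(4,1)–P(5,1)= P(4,1)–P(5,2)= P(4,2)–Q(4,3)≠ P(4,2)–P(5,2)= P(4,2)–P(5,3)= P(4,2)–P(5,1)= Q(4,3)–P(5,3)≠ Q(4,3)–P(5,4)≠ Q(4,3)–P(5,2)≠ P(4,5)–Q(4,6)≠ P(4,5)–P(5,5)= P(4,5)–P(5,6)= P(4,5)–P(5,4)= Q(4,6)–P(5,6)≠ Q(4,6)–Q(5,7)= Q(4,6)–P(5,5)≠  → 7/17 unlike.
Row 5: P(5,1)–P(5,2)= P(5,1)–Q(6,2)≠ P(5,2)–P(5,3)= P(5,2)–Q(6,2)≠ P(5,2)–P(6,3)= P(5,3)–P(5,4)= P(5,3)–P(6,3)= P(5,3)–Q(6,2)≠ P(5,4)–P(5,5)= P(5,4)–P(6,3)= P(5,5)–P(5,6)= P(5,5)–P(6,6)= P(5,6)–Q(5,7)≠ P(5,6)–P(6,6)= P(5,6)–P(6,7)= Q(5,7)–P(6,7)≠ Q(5,7)–P(6,6)≠  → 6/17 unlike.
Row 6: Q(6,2)–P(6,3)≠ Q(6,2)–P(7,2)≠ Q(6,2)–Q(7,1)= P(6,3)–P(7,4)= P(6,3)–P(7,2)= P(6,6)–P(6,7)= P(6,6)–P(7,6)= P(6,6)–P(7,7)= P(6,6)–P(7,5)= P(6,7)–P(7,7)= P(6,7)–P(7,6)=  → 2/11 unlike.
Row 7: Q(7,1)–P(7,2)≠ P(7,4)–P(7,5)= P(7,5)–P(7,6)= P(7,6)–P(7,7)=  → 1/4 unlike.
Total adjacent occupied pairs: 91; unlike-type pairs: 28.

28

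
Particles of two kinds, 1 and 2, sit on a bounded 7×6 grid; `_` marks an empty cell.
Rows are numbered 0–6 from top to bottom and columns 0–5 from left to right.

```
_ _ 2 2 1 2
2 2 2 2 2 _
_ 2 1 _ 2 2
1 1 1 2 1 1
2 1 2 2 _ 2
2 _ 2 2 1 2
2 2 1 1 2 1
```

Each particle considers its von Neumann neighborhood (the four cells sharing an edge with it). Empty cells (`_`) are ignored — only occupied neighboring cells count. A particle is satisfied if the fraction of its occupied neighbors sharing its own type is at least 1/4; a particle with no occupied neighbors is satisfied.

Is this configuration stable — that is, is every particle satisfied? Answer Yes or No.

No

(0,2)2 2/2 satisfied
(0,3)2 2/3 satisfied
(0,4)1 0/3 not
(0,5)2 0/1 not
(1,0)2 1/1 satisfied
(1,1)2 3/3 satisfied
(1,2)2 3/4 satisfied
(1,3)2 3/3 satisfied
(1,4)2 2/3 satisfied
(2,1)2 1/3 satisfied
(2,2)1 1/3 satisfied
(2,4)2 2/3 satisfied
(2,5)2 1/2 satisfied
(3,0)1 1/2 satisfied
(3,1)1 3/4 satisfied
(3,2)1 2/4 satisfied
(3,3)2 1/3 satisfied
(3,4)1 1/3 satisfied
(3,5)1 1/3 satisfied
(4,0)2 1/3 satisfied
(4,1)1 1/3 satisfied
(4,2)2 2/4 satisfied
(4,3)2 3/3 satisfied
(4,5)2 1/2 satisfied
(5,0)2 2/2 satisfied
(5,2)2 2/3 satisfied
(5,3)2 2/4 satisfied
(5,4)1 0/3 not
(5,5)2 1/3 satisfied
(6,0)2 2/2 satisfied
(6,1)2 1/2 satisfied
(6,2)1 1/3 satisfied
(6,3)1 1/3 satisfied
(6,4)2 0/3 not
(6,5)1 0/2 not
For instance (0,4) has only 0/3 same-type neighbors, below 1/4.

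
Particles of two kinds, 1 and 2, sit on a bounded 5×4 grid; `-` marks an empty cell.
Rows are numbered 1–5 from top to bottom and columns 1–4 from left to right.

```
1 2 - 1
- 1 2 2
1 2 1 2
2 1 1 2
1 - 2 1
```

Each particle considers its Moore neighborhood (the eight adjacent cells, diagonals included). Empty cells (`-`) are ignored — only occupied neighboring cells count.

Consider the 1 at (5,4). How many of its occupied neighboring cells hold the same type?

1

Occupied neighbors of (5,4): (4,3)=1, (4,4)=2, (5,3)=2.
Same type (1): 1 of 3.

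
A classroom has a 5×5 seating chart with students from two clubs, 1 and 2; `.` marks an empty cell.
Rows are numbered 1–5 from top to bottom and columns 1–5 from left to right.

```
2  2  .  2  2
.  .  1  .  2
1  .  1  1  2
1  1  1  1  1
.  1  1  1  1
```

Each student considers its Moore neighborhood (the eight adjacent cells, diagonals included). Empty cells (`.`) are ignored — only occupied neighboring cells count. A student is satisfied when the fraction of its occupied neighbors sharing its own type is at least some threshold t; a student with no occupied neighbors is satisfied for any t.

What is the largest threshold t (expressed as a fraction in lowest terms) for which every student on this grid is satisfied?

1/4

(1,1)2 1/1
(1,2)2 1/2
(1,4)2 2/3
(1,5)2 2/2
(2,3)1 2/4
(2,5)2 3/4
(3,1)1 2/2
(3,3)1 5/5
(3,4)1 5/7
(3,5)2 1/4
(4,1)1 3/3
(4,2)1 6/6
(4,3)1 7/7
(4,4)1 7/8
(4,5)1 4/5
(5,2)1 4/4
(5,3)1 5/5
(5,4)1 5/5
(5,5)1 3/3
The smallest same-type fraction is 1/4 at (3,5), which reduces to 1/4. Any threshold above that leaves this student unsatisfied.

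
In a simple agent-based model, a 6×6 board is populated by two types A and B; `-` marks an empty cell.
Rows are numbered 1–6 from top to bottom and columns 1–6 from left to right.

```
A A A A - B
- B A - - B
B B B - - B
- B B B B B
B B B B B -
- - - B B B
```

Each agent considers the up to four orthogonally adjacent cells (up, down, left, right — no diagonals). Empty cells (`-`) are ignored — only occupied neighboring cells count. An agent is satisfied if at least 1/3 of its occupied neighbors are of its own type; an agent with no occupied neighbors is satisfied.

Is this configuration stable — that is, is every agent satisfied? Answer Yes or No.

Yes

Row 1: (1,1)A 1/1 ok · (1,2)A 2/3 ok · (1,3)A 3/3 ok · (1,4)A 1/1 ok · (1,6)B 1/1 ok
Row 2: (2,2)B 1/3 ok · (2,3)A 1/3 ok · (2,6)B 2/2 ok
Row 3: (3,1)B 1/1 ok · (3,2)B 4/4 ok · (3,3)B 2/3 ok · (3,6)B 2/2 ok
Row 4: (4,2)B 3/3 ok · (4,3)B 4/4 ok · (4,4)B 3/3 ok · (4,5)B 3/3 ok · (4,6)B 2/2 ok
Row 5: (5,1)B 1/1 ok · (5,2)B 3/3 ok · (5,3)B 3/3 ok · (5,4)B 4/4 ok · (5,5)B 3/3 ok
Row 6: (6,4)B 2/2 ok · (6,5)B 3/3 ok · (6,6)B 1/1 ok
All meet the threshold, so the configuration is stable.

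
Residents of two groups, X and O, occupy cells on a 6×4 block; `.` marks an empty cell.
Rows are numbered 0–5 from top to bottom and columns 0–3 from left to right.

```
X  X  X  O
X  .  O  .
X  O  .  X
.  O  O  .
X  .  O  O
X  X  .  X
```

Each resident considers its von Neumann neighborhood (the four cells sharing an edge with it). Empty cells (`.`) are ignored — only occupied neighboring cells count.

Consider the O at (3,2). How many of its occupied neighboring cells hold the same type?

2

Occupied neighbors of (3,2): (4,2)=O, (3,1)=O.
Same type (O): 2 of 2.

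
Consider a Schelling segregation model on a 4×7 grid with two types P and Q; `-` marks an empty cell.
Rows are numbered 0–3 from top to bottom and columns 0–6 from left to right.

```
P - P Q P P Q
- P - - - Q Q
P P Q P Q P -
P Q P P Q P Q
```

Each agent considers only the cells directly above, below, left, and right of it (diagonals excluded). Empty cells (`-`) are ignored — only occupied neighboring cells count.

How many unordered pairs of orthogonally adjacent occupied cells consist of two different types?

16

Scan each occupied cell's neighbors to the right and below so each pair is counted once.
Row 0: P(0,2)–Q(0,3)≠ Q(0,3)–P(0,4)≠ P(0,4)–P(0,5)= P(0,5)–Q(0,6)≠ P(0,5)–Q(1,5)≠ Q(0,6)–Q(1,6)=  → 4/6 unlike.
Row 1: P(1,1)–P(2,1)= Q(1,5)–Q(1,6)= Q(1,5)–P(2,5)≠  → 1/3 unlike.
Row 2: P(2,0)–P(2,1)= P(2,0)–P(3,0)= P(2,1)–Q(2,2)≠ P(2,1)–Q(3,1)≠ Q(2,2)–P(2,3)≠ Q(2,2)–P(3,2)≠ P(2,3)–Q(2,4)≠ P(2,3)–P(3,3)= Q(2,4)–P(2,5)≠ Q(2,4)–Q(3,4)= P(2,5)–P(3,5)=  → 6/11 unlike.
Row 3: P(3,0)–Q(3,1)≠ Q(3,1)–P(3,2)≠ P(3,2)–P(3,3)= P(3,3)–Q(3,4)≠ Q(3,4)–P(3,5)≠ P(3,5)–Q(3,6)≠  → 5/6 unlike.
Total adjacent occupied pairs: 26; unlike-type pairs: 16.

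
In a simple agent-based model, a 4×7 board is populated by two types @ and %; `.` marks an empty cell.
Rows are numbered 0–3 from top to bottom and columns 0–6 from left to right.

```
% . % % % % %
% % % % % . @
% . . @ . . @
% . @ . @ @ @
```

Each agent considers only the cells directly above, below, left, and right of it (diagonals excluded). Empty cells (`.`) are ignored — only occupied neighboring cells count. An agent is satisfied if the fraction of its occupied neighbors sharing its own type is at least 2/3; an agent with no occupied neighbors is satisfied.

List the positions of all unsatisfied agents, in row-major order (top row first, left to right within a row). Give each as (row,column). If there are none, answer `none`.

(0,6), (1,6), (2,3)

(0,0)% 1/1 ok
(0,2)% 2/2 ok
(0,3)% 3/3 ok
(0,4)% 3/3 ok
(0,5)% 2/2 ok
(0,6)% 1/2 unhappy
(1,0)% 3/3 ok
(1,1)% 2/2 ok
(1,2)% 3/3 ok
(1,3)% 3/4 ok
(1,4)% 2/2 ok
(1,6)@ 1/2 unhappy
(2,0)% 2/2 ok
(2,3)@ 0/1 unhappy
(2,6)@ 2/2 ok
(3,0)% 1/1 ok
(3,2)@ 0/0 ok
(3,4)@ 1/1 ok
(3,5)@ 2/2 ok
(3,6)@ 2/2 ok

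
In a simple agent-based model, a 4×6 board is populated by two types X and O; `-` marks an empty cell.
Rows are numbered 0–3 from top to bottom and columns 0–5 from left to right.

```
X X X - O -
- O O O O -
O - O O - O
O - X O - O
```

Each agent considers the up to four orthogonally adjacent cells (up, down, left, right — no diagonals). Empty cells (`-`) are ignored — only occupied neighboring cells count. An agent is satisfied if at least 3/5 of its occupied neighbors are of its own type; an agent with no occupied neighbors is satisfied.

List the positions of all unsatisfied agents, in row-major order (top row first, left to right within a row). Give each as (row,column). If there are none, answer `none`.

(0,0)X 1/1 satisfied
(0,1)X 2/3 satisfied
(0,2)X 1/2 not
(0,4)O 1/1 satisfied
(1,1)O 1/2 not
(1,2)O 3/4 satisfied
(1,3)O 3/3 satisfied
(1,4)O 2/2 satisfied
(2,0)O 1/1 satisfied
(2,2)O 2/3 satisfied
(2,3)O 3/3 satisfied
(2,5)O 1/1 satisfied
(3,0)O 1/1 satisfied
(3,2)X 0/2 not
(3,3)O 1/2 not
(3,5)O 1/1 satisfied

(0,2), (1,1), (3,2), (3,3)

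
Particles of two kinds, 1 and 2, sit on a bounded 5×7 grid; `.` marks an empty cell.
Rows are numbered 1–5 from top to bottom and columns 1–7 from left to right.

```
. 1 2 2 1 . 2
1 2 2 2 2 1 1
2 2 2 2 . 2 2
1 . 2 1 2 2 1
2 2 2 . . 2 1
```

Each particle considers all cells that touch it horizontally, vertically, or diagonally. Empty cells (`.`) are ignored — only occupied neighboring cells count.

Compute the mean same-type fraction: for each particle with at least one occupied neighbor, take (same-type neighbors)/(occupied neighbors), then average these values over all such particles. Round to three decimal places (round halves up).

Row 1: (1,2)1 1/4 · (1,3)2 4/5 · (1,4)2 4/5 · (1,5)1 1/4 · (1,7)2 0/2
Row 2: (2,1)1 1/4 · (2,2)2 5/7 · (2,3)2 7/8 · (2,4)2 6/7 · (2,5)2 4/6 · (2,6)1 2/6 · (2,7)1 1/4
Row 3: (3,1)2 2/4 · (3,2)2 5/7 · (3,3)2 6/7 · (3,4)2 6/7 · (3,6)2 4/7 · (3,7)2 2/5
Row 4: (4,1)1 0/4 · (4,3)2 5/6 · (4,4)1 0/5 · (4,5)2 4/5 · (4,6)2 4/6 · (4,7)1 1/5
Row 5: (5,1)2 1/2 · (5,2)2 3/4 · (5,3)2 2/3 · (5,6)2 2/4 · (5,7)1 1/3
Sum over 29 particles: 1/4 + 4/5 + 4/5 + 1/4 + 0/2 + 1/4 + 5/7 + 7/8 + 6/7 + 4/6 + 2/6 + 1/4 + 2/4 + 5/7 + 6/7 + 6/7 + 4/7 + 2/5 + 0/4 + 5/6 + 0/5 + 4/5 + 4/6 + 1/5 + 1/2 + 3/4 + 2/3 + 2/4 + 1/3 = 851/56; mean = 851/56 ÷ 29 = 851/1624 = 0.524014… → 0.524.

0.524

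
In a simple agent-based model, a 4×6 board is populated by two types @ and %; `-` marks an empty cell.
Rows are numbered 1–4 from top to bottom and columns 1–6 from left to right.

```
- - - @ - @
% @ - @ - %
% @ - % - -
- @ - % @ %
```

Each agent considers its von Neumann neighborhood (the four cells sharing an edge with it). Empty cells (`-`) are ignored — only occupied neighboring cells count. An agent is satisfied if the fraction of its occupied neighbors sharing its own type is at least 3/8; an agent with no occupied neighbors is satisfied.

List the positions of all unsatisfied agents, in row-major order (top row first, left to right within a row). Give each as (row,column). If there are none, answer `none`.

(1,4)@ 1/1 ✓
(1,6)@ 0/1 ✗
(2,1)% 1/2 ✓
(2,2)@ 1/2 ✓
(2,4)@ 1/2 ✓
(2,6)% 0/1 ✗
(3,1)% 1/2 ✓
(3,2)@ 2/3 ✓
(3,4)% 1/2 ✓
(4,2)@ 1/1 ✓
(4,4)% 1/2 ✓
(4,5)@ 0/2 ✗
(4,6)% 0/1 ✗

(1,6), (2,6), (4,5), (4,6)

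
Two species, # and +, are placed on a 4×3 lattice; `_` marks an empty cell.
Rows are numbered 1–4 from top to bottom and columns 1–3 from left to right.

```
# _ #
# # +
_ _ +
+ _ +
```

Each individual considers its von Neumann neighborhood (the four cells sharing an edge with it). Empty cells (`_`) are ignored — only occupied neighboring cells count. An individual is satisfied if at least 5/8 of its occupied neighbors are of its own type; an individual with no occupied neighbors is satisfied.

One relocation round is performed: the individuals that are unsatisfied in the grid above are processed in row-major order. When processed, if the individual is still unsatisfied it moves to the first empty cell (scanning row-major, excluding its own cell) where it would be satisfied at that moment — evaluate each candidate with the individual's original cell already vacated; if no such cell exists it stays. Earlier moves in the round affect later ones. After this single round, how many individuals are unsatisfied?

0

Initially unsatisfied (in order): (1,3), (2,2), (2,3).
  (1,3) → (1,2).
  (2,2): now satisfied by earlier moves; stays.
  (2,3) → (4,2).
Resulting grid:
# # _
# # _
_ _ +
+ + +
All satisfied now.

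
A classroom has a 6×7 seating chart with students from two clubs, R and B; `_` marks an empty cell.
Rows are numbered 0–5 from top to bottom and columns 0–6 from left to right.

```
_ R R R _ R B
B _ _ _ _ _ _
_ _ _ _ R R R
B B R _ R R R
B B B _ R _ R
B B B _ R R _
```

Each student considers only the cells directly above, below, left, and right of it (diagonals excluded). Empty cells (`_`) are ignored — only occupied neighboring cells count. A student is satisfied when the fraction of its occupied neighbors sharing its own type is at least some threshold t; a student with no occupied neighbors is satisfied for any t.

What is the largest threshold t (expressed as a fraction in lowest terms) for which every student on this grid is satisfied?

(0,1)R 1/1
(0,2)R 2/2
(0,3)R 1/1
(0,5)R 0/1
(0,6)B 0/1
(1,0)B — no occupied neighbors
(2,4)R 2/2
(2,5)R 3/3
(2,6)R 2/2
(3,0)B 2/2
(3,1)B 2/3
(3,2)R 0/2
(3,4)R 3/3
(3,5)R 3/3
(3,6)R 3/3
(4,0)B 3/3
(4,1)B 4/4
(4,2)B 2/3
(4,4)R 2/2
(4,6)R 1/1
(5,0)B 2/2
(5,1)B 3/3
(5,2)B 2/2
(5,4)R 2/2
(5,5)R 1/1
The smallest same-type fraction is 0/1 at (0,5), which reduces to 0/1. Any threshold above that leaves this student unsatisfied.

0/1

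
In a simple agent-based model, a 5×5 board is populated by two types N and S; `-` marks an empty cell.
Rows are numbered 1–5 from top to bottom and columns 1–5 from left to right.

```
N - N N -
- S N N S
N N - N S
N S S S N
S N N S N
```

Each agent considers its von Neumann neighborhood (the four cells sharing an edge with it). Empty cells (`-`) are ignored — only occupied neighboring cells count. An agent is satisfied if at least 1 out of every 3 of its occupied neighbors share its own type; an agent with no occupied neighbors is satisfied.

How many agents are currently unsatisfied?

3

Row 1: (1,1)N 0/0 satisfied · (1,3)N 2/2 satisfied · (1,4)N 2/2 satisfied
Row 2: (2,2)S 0/2 not · (2,3)N 2/3 satisfied · (2,4)N 3/4 satisfied · (2,5)S 1/2 satisfied
Row 3: (3,1)N 2/2 satisfied · (3,2)N 1/3 satisfied · (3,4)N 1/3 satisfied · (3,5)S 1/3 satisfied
Row 4: (4,1)N 1/3 satisfied · (4,2)S 1/4 not · (4,3)S 2/3 satisfied · (4,4)S 2/4 satisfied · (4,5)N 1/3 satisfied
Row 5: (5,1)S 0/2 not · (5,2)N 1/3 satisfied · (5,3)N 1/3 satisfied · (5,4)S 1/3 satisfied · (5,5)N 1/2 satisfied
Unsatisfied: (2,2), (4,2), (5,1) — 3 in total.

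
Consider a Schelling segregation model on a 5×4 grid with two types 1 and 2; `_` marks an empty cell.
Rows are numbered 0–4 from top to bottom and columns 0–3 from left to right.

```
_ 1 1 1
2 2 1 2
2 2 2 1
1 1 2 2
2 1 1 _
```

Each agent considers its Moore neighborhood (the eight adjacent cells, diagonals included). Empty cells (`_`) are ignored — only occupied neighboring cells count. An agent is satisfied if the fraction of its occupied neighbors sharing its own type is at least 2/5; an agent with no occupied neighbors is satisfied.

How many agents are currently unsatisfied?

4

Row 0: (0,1)1 2/4 ok · (0,2)1 3/5 ok · (0,3)1 2/3 ok
Row 1: (1,0)2 3/4 ok · (1,1)2 4/7 ok · (1,2)1 4/8 ok · (1,3)2 1/5 unhappy
Row 2: (2,0)2 3/5 ok · (2,1)2 5/8 ok · (2,2)2 5/8 ok · (2,3)1 1/5 unhappy
Row 3: (3,0)1 2/5 ok · (3,1)1 3/8 unhappy · (3,2)2 3/7 ok · (3,3)2 2/4 ok
Row 4: (4,0)2 0/3 unhappy · (4,1)1 3/5 ok · (4,2)1 2/4 ok
Unsatisfied: (1,3), (2,3), (3,1), (4,0) — 4 in total.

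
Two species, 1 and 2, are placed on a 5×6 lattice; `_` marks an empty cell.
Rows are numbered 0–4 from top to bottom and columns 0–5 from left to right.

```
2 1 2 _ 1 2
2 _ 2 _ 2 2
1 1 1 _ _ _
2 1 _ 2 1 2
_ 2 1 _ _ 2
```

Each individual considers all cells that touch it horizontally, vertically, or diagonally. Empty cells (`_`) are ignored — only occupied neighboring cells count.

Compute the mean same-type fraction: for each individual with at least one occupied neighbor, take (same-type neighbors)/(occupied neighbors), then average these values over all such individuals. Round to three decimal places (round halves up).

0.379

(0,0)2 1/2
(0,1)1 0/4
(0,2)2 1/2
(0,4)1 0/3
(0,5)2 2/3
(1,0)2 1/4
(1,2)2 1/4
(1,4)2 2/3
(1,5)2 2/3
(2,0)1 2/4
(2,1)1 3/6
(2,2)1 2/4
(3,0)2 1/4
(3,1)1 4/6
(3,3)2 0/3
(3,4)1 0/3
(3,5)2 1/2
(4,1)2 1/3
(4,2)1 1/3
(4,5)2 1/2
Sum over 20 individuals: 1/2 + 0/4 + 1/2 + 0/3 + 2/3 + 1/4 + 1/4 + 2/3 + 2/3 + 2/4 + 3/6 + 2/4 + 1/4 + 4/6 + 0/3 + 0/3 + 1/2 + 1/3 + 1/3 + 1/2 = 91/12; mean = 91/12 ÷ 20 = 91/240 = 0.379166… → 0.379.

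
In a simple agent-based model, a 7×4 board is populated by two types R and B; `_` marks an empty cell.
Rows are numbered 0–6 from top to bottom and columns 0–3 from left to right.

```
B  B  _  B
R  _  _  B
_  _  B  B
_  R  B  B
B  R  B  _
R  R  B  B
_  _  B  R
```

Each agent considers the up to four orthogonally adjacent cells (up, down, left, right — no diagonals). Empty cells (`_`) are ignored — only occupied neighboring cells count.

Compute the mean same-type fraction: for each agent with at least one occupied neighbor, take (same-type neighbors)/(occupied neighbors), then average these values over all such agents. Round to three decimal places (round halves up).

(0,0)B 1/2
(0,1)B 1/1
(0,3)B 1/1
(1,0)R 0/1
(1,3)B 2/2
(2,2)B 2/2
(2,3)B 3/3
(3,1)R 1/2
(3,2)B 3/4
(3,3)B 2/2
(4,0)B 0/2
(4,1)R 2/4
(4,2)B 2/3
(5,0)R 1/2
(5,1)R 2/3
(5,2)B 3/4
(5,3)B 1/2
(6,2)B 1/2
(6,3)R 0/2
Sum over 19 agents: 1/2 + 1/1 + 1/1 + 0/1 + 2/2 + 2/2 + 3/3 + 1/2 + 3/4 + 2/2 + 0/2 + 2/4 + 2/3 + 1/2 + 2/3 + 3/4 + 1/2 + 1/2 + 0/2 = 71/6; mean = 71/6 ÷ 19 = 71/114 = 0.622807… → 0.623.

0.623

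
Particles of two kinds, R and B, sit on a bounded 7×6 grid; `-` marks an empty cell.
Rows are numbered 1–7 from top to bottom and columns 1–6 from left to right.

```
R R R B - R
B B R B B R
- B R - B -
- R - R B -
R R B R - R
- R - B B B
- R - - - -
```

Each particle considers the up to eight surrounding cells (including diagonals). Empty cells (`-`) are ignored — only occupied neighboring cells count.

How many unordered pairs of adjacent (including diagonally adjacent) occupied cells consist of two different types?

Scan each occupied cell's neighbors to the right and below (and the two forward diagonals) so each pair is counted once.
Row 1: R(1,1)–R(1,2)= R(1,1)–B(2,1)≠ R(1,1)–B(2,2)≠ R(1,2)–R(1,3)= R(1,2)–B(2,2)≠ R(1,2)–R(2,3)= R(1,2)–B(2,1)≠ R(1,3)–B(1,4)≠ R(1,3)–R(2,3)= R(1,3)–B(2,4)≠ R(1,3)–B(2,2)≠ B(1,4)–B(2,4)= B(1,4)–B(2,5)= B(1,4)–R(2,3)≠ R(1,6)–R(2,6)= R(1,6)–B(2,5)≠  → 9/16 unlike.
Row 2: B(2,1)–B(2,2)= B(2,1)–B(3,2)= B(2,2)–R(2,3)≠ B(2,2)–B(3,2)= B(2,2)–R(3,3)≠ R(2,3)–B(2,4)≠ R(2,3)–R(3,3)= R(2,3)–B(3,2)≠ B(2,4)–B(2,5)= B(2,4)–B(3,5)= B(2,4)–R(3,3)≠ B(2,5)–R(2,6)≠ B(2,5)–B(3,5)= R(2,6)–B(3,5)≠  → 7/14 unlike.
Row 3: B(3,2)–R(3,3)≠ B(3,2)–R(4,2)≠ R(3,3)–R(4,4)= R(3,3)–R(4,2)= B(3,5)–B(4,5)= B(3,5)–R(4,4)≠  → 3/6 unlike.
Row 4: R(4,2)–R(5,2)= R(4,2)–B(5,3)≠ R(4,2)–R(5,1)= R(4,4)–B(4,5)≠ R(4,4)–R(5,4)= R(4,4)–B(5,3)≠ B(4,5)–R(5,6)≠ B(4,5)–R(5,4)≠  → 5/8 unlike.
Row 5: R(5,1)–R(5,2)= R(5,1)–R(6,2)= R(5,2)–B(5,3)≠ R(5,2)–R(6,2)= B(5,3)–R(5,4)≠ B(5,3)–B(6,4)= B(5,3)–R(6,2)≠ R(5,4)–B(6,4)≠ R(5,4)–B(6,5)≠ R(5,6)–B(6,6)≠ R(5,6)–B(6,5)≠  → 7/11 unlike.
Row 6: R(6,2)–R(7,2)= B(6,4)–B(6,5)= B(6,5)–B(6,6)=  → 0/3 unlike.
Total adjacent occupied pairs: 58; unlike-type pairs: 31.

31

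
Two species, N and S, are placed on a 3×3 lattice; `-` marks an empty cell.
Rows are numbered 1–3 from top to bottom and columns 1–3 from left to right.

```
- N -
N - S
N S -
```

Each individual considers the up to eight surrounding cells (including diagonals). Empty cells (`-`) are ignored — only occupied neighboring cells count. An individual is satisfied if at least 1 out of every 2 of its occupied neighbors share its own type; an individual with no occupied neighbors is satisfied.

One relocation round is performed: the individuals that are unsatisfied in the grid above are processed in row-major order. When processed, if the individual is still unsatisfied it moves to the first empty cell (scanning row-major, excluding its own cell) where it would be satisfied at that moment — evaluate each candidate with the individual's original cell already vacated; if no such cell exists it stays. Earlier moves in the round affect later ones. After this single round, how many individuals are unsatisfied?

Initially unsatisfied (in order): (3,2).
  (3,2) → (1,3).
Resulting grid:
- N S
N - S
N - -
Unsatisfied now: (1,2).

1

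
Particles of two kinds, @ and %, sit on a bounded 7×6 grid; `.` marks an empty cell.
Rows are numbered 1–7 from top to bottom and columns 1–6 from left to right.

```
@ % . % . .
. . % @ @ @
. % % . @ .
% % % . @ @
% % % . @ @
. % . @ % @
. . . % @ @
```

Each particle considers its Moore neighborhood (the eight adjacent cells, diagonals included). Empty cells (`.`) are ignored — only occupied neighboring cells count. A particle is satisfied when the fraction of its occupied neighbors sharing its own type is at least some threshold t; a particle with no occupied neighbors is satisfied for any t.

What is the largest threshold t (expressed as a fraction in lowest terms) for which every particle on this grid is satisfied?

0/1

Row 1: (1,1)@ 0/1 · (1,2)% 1/2 · (1,4)% 1/3
Row 2: (2,3)% 4/5 · (2,4)@ 2/5 · (2,5)@ 3/4 · (2,6)@ 2/2
Row 3: (3,2)% 5/5 · (3,3)% 4/5 · (3,5)@ 5/5
Row 4: (4,1)% 4/4 · (4,2)% 7/7 · (4,3)% 5/5 · (4,5)@ 4/4 · (4,6)@ 4/4
Row 5: (5,1)% 4/4 · (5,2)% 6/6 · (5,3)% 4/5 · (5,5)@ 5/6 · (5,6)@ 4/5
Row 6: (6,2)% 3/3 · (6,4)@ 2/5 · (6,5)% 1/7 · (6,6)@ 4/5
Row 7: (7,4)% 1/3 · (7,5)@ 3/5 · (7,6)@ 2/3
The smallest same-type fraction is 0/1 at (1,1), which reduces to 0/1. Any threshold above that leaves this particle unsatisfied.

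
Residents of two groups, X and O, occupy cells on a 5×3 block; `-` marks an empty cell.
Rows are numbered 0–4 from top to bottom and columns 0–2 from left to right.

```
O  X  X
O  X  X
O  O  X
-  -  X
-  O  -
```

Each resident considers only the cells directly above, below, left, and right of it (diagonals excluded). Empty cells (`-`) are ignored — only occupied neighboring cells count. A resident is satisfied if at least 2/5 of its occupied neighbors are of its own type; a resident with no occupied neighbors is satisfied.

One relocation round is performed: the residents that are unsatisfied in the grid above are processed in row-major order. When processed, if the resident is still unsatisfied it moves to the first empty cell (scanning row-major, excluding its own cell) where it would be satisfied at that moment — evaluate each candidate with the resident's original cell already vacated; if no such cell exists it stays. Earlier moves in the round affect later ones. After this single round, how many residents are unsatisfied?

Initially unsatisfied (in order): (2,1).
  (2,1) → (3,0).
Resulting grid:
O X X
O X X
O - X
O - X
- O -
All satisfied now.

0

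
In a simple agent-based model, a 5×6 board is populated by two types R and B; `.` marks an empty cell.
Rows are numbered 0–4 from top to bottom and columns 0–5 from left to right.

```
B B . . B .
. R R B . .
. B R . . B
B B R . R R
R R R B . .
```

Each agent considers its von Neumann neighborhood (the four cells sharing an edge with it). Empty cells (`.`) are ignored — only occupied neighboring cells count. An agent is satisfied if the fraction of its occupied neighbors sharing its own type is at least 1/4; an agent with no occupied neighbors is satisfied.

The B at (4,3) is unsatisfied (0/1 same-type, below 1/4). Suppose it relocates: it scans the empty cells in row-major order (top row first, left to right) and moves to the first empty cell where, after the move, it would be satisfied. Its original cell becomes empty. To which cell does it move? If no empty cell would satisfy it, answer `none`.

Vacating (4,3). Empty cells in order:
  (0,2): 1/2 same-type → satisfied — stop here.

(0,2)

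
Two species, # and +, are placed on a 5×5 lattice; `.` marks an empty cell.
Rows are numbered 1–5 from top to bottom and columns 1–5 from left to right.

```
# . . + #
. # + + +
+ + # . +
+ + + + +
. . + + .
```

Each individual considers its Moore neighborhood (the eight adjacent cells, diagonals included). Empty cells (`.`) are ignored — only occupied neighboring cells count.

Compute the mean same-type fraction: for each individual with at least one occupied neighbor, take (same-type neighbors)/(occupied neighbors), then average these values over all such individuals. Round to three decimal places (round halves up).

(1,1)# 1/1
(1,4)+ 3/4
(1,5)# 0/3
(2,2)# 2/5
(2,3)+ 3/5
(2,4)+ 4/6
(2,5)+ 3/4
(3,1)+ 3/4
(3,2)+ 5/7
(3,3)# 1/7
(3,5)+ 4/4
(4,1)+ 3/3
(4,2)+ 5/6
(4,3)+ 5/6
(4,4)+ 5/6
(4,5)+ 3/3
(5,3)+ 4/4
(5,4)+ 4/4
Sum over 18 individuals: 1/1 + 3/4 + 0/3 + 2/5 + 3/5 + 4/6 + 3/4 + 3/4 + 5/7 + 1/7 + 4/4 + 3/3 + 5/6 + 5/6 + 5/6 + 3/3 + 4/4 + 4/4 = 1115/84; mean = 1115/84 ÷ 18 = 1115/1512 = 0.737433… → 0.737.

0.737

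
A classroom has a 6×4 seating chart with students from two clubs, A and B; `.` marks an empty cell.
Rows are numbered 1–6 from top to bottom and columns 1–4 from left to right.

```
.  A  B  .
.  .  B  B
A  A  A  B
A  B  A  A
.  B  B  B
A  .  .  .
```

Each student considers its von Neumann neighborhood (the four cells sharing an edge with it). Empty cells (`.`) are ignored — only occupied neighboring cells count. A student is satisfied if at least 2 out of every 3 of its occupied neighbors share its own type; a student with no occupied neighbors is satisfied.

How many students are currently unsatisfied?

9

Row 1: (1,2)A 0/1 unhappy · (1,3)B 1/2 unhappy
Row 2: (2,3)B 2/3 ok · (2,4)B 2/2 ok
Row 3: (3,1)A 2/2 ok · (3,2)A 2/3 ok · (3,3)A 2/4 unhappy · (3,4)B 1/3 unhappy
Row 4: (4,1)A 1/2 unhappy · (4,2)B 1/4 unhappy · (4,3)A 2/4 unhappy · (4,4)A 1/3 unhappy
Row 5: (5,2)B 2/2 ok · (5,3)B 2/3 ok · (5,4)B 1/2 unhappy
Row 6: (6,1)A 0/0 ok
Unsatisfied: (1,2), (1,3), (3,3), (3,4), (4,1), (4,2), (4,3), (4,4), (5,4) — 9 in total.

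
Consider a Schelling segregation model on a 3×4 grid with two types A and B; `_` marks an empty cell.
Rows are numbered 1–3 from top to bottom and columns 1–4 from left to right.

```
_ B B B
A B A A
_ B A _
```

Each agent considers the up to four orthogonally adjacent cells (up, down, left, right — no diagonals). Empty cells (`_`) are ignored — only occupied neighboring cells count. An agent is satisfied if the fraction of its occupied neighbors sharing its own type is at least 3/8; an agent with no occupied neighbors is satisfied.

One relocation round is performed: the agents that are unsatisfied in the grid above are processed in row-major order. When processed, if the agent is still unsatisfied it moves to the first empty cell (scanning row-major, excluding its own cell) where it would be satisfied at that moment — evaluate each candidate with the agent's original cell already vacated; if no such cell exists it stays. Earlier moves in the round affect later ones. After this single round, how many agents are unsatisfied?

Initially unsatisfied (in order): (2,1).
  (2,1) → (3,4).
Resulting grid:
_ B B B
_ B A A
_ B A A
All satisfied now.

0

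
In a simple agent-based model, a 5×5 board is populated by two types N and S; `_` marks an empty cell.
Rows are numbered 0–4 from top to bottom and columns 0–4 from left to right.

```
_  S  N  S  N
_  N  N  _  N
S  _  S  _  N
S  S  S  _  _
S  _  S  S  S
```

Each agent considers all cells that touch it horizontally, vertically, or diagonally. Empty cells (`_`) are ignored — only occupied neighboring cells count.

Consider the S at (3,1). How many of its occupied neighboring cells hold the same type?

Occupied neighbors of (3,1): (2,0)=S, (2,2)=S, (3,0)=S, (3,2)=S, (4,0)=S, (4,2)=S.
Same type (S): 6 of 6.

6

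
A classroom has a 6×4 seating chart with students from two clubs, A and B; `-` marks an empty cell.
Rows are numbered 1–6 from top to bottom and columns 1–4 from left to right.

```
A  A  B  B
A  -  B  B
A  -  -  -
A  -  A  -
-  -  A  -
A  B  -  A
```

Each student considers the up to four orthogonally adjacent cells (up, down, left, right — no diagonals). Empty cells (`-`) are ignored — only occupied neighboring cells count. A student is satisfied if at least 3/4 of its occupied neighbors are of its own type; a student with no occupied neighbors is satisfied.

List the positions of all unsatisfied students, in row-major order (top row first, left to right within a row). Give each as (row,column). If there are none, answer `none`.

Row 1: (1,1)A 2/2 satisfied · (1,2)A 1/2 not · (1,3)B 2/3 not · (1,4)B 2/2 satisfied
Row 2: (2,1)A 2/2 satisfied · (2,3)B 2/2 satisfied · (2,4)B 2/2 satisfied
Row 3: (3,1)A 2/2 satisfied
Row 4: (4,1)A 1/1 satisfied · (4,3)A 1/1 satisfied
Row 5: (5,3)A 1/1 satisfied
Row 6: (6,1)A 0/1 not · (6,2)B 0/1 not · (6,4)A 0/0 satisfied

(1,2), (1,3), (6,1), (6,2)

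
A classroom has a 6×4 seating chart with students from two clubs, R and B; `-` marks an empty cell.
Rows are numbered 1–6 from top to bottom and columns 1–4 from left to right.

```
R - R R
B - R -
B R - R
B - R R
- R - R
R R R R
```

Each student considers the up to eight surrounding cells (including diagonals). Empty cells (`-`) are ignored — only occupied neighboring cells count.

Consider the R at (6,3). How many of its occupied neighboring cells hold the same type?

4

Occupied neighbors of (6,3): (5,2)=R, (5,4)=R, (6,2)=R, (6,4)=R.
Same type (R): 4 of 4.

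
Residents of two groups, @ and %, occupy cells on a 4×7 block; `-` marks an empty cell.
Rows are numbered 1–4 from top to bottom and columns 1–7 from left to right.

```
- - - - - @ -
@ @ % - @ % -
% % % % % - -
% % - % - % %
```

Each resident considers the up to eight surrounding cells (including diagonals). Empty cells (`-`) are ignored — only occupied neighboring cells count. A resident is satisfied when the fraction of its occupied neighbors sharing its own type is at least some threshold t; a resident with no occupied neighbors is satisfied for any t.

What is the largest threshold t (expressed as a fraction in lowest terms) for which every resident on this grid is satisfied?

1/5

(1,6)@ 1/2
(2,1)@ 1/3
(2,2)@ 1/5
(2,3)% 3/4
(2,5)@ 1/4
(2,6)% 1/3
(3,1)% 3/5
(3,2)% 5/7
(3,3)% 5/6
(3,4)% 4/5
(3,5)% 4/5
(4,1)% 3/3
(4,2)% 4/4
(4,4)% 3/3
(4,6)% 2/2
(4,7)% 1/1
The smallest same-type fraction is 1/5 at (2,2), which reduces to 1/5. Any threshold above that leaves this resident unsatisfied.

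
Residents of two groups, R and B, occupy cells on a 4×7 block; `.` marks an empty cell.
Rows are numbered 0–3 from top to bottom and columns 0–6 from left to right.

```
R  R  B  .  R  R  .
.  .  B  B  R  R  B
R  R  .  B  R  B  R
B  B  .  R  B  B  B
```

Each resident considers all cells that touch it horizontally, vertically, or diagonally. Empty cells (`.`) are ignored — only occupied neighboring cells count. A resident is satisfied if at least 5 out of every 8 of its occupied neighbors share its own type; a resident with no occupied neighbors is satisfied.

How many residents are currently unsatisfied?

16

Row 0: (0,0)R 1/1 satisfied · (0,1)R 1/3 not · (0,2)B 2/3 satisfied · (0,4)R 3/4 satisfied · (0,5)R 3/4 satisfied
Row 1: (1,2)B 3/5 not · (1,3)B 3/6 not · (1,4)R 4/7 not · (1,5)R 5/7 satisfied · (1,6)B 1/4 not
Row 2: (2,0)R 1/3 not · (2,1)R 1/4 not · (2,3)B 3/6 not · (2,4)R 3/8 not · (2,5)B 4/8 not · (2,6)R 1/5 not
Row 3: (3,0)B 1/3 not · (3,1)B 1/3 not · (3,3)R 1/3 not · (3,4)B 3/5 not · (3,5)B 3/5 not · (3,6)B 2/3 satisfied
Unsatisfied: (0,1), (1,2), (1,3), (1,4), (1,6), (2,0), (2,1), (2,3), (2,4), (2,5), (2,6), (3,0), (3,1), (3,3), (3,4), (3,5) — 16 in total.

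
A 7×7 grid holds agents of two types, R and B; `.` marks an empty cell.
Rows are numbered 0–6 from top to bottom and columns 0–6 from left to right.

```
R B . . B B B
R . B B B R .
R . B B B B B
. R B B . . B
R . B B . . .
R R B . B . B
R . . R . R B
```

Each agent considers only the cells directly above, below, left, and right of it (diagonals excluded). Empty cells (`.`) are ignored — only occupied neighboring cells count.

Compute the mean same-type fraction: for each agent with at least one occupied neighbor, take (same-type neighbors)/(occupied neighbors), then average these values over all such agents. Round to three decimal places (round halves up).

(0,0)R 1/2
(0,1)B 0/1
(0,4)B 2/2
(0,5)B 2/3
(0,6)B 1/1
(1,0)R 2/2
(1,2)B 2/2
(1,3)B 3/3
(1,4)B 3/4
(1,5)R 0/3
(2,0)R 1/1
(2,2)B 3/3
(2,3)B 4/4
(2,4)B 3/3
(2,5)B 2/3
(2,6)B 2/2
(3,1)R 0/1
(3,2)B 3/4
(3,3)B 3/3
(3,6)B 1/1
(4,0)R 1/1
(4,2)B 3/3
(4,3)B 2/2
(5,0)R 3/3
(5,1)R 1/2
(5,2)B 1/2
(5,4)B — no occupied neighbors
(5,6)B 1/1
(6,0)R 1/1
(6,3)R — no occupied neighbors
(6,5)R 0/1
(6,6)B 1/2
Sum over 30 agents: 1/2 + 0/1 + 2/2 + 2/3 + 1/1 + 2/2 + 2/2 + 3/3 + 3/4 + 0/3 + 1/1 + 3/3 + 4/4 + 3/3 + 2/3 + 2/2 + 0/1 + 3/4 + 3/3 + 1/1 + 1/1 + 3/3 + 2/2 + 3/3 + 1/2 + 1/2 + 1/1 + 1/1 + 0/1 + 1/2 = 137/6; mean = 137/6 ÷ 30 = 137/180 = 0.761111… → 0.761.

0.761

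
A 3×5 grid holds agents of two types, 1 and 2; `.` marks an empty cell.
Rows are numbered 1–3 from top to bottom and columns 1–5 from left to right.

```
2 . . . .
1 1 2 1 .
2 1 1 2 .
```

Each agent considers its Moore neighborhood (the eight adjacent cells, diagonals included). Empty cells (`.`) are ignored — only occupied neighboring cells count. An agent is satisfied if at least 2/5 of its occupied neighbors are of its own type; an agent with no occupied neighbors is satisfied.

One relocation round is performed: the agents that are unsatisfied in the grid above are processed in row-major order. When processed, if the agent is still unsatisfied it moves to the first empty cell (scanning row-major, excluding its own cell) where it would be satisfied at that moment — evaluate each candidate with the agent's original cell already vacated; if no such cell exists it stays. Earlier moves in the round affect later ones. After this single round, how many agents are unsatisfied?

0

Initially unsatisfied (in order): (1,1), (2,3), (2,4), (3,1), (3,4).
  (1,1) → (1,4).
  (2,3) → (1,5).
  (2,4) → (1,1).
  (3,1) → (1,3).
  (3,4) → (2,3).
Resulting grid:
1 . 2 2 2
1 1 2 . .
. 1 1 . .
All satisfied now.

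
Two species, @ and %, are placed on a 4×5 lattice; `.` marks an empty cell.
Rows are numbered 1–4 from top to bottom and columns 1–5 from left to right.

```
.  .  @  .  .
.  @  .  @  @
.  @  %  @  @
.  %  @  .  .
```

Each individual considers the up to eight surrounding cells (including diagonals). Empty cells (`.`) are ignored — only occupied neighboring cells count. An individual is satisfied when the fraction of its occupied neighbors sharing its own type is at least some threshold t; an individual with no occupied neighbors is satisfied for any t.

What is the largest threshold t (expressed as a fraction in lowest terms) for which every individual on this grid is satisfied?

(1,3)@ 2/2
(2,2)@ 2/3
(2,4)@ 4/5
(2,5)@ 3/3
(3,2)@ 2/4
(3,3)% 1/6
(3,4)@ 4/5
(3,5)@ 3/3
(4,2)% 1/3
(4,3)@ 2/4
The smallest same-type fraction is 1/6 at (3,3), which reduces to 1/6. Any threshold above that leaves this individual unsatisfied.

1/6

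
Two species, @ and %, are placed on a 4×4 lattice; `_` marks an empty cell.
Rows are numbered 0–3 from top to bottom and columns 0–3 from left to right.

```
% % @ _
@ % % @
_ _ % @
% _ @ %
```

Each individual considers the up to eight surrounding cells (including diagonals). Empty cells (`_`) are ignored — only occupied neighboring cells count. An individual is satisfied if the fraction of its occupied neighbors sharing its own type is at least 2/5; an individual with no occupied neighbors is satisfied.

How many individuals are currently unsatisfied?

4

(0,0)% 2/3 ✓
(0,1)% 3/5 ✓
(0,2)@ 1/4 ✗
(1,0)@ 0/3 ✗
(1,1)% 4/6 ✓
(1,2)% 3/6 ✓
(1,3)@ 2/4 ✓
(2,2)% 3/6 ✓
(2,3)@ 2/5 ✓
(3,0)% 0/0 ✓
(3,2)@ 1/3 ✗
(3,3)% 1/3 ✗
Unsatisfied: (0,2), (1,0), (3,2), (3,3) — 4 in total.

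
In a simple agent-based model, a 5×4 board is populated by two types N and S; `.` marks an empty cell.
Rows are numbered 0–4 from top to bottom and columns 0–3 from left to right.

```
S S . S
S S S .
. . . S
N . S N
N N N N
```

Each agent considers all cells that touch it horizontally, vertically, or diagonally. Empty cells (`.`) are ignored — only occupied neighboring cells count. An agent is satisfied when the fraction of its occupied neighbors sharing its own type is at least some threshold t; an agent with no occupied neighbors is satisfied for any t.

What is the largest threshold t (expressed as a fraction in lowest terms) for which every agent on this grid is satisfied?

Row 0: (0,0)S 3/3 · (0,1)S 4/4 · (0,3)S 1/1
Row 1: (1,0)S 3/3 · (1,1)S 4/4 · (1,2)S 4/4
Row 2: (2,3)S 2/3
Row 3: (3,0)N 2/2 · (3,2)S 1/5 · (3,3)N 2/4
Row 4: (4,0)N 2/2 · (4,1)N 3/4 · (4,2)N 3/4 · (4,3)N 2/3
The smallest same-type fraction is 1/5 at (3,2), which reduces to 1/5. Any threshold above that leaves this agent unsatisfied.

1/5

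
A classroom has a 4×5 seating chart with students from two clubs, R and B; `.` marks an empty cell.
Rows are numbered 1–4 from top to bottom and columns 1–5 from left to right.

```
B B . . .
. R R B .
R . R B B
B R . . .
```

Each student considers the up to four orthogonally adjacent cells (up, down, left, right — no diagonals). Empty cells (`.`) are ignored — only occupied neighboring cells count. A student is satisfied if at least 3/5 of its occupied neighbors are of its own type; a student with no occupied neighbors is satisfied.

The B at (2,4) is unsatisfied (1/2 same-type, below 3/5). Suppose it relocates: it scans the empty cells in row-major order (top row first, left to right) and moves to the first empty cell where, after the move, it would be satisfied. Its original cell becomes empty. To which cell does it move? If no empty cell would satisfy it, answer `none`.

(1,4)

Vacating (2,4). Empty cells in order:
  (1,3): 1/2 same-type → still unsatisfied.
  (1,4): 0/0 same-type → satisfied — stop here.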